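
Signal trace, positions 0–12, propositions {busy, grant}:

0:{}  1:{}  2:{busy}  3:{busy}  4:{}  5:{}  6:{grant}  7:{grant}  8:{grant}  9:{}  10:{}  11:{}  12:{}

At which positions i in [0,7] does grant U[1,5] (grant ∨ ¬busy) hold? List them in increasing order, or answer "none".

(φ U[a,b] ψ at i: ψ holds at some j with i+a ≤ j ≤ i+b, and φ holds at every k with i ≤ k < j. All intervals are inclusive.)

6, 7

Evaluate at each i in [0,7]:
  i=0: ✗ (lhs fails at k=0 before rhs at j=1)
  i=1: ✗ (lhs fails at k=1 before rhs at j=4)
  i=2: ✗ (lhs fails at k=2 before rhs at j=4)
  i=3: ✗ (lhs fails at k=3 before rhs at j=4)
  i=4: ✗ (lhs fails at k=4 before rhs at j=5)
  i=5: ✗ (lhs fails at k=5 before rhs at j=6)
  i=6: ✓ (rhs at j=7; lhs holds on [6,6])
  i=7: ✓ (rhs at j=8; lhs holds on [7,7])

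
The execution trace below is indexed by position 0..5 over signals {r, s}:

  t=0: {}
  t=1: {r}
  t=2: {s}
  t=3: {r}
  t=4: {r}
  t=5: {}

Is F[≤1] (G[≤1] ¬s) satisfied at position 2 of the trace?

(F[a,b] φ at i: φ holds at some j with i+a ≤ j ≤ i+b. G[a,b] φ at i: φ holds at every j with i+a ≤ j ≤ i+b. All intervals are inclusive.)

Check G[≤1] ¬s at each j in [2,3]:
  j=2: fails at 2
  j=3: holds on [3,4]
Found at j=3 → formula holds.

Yes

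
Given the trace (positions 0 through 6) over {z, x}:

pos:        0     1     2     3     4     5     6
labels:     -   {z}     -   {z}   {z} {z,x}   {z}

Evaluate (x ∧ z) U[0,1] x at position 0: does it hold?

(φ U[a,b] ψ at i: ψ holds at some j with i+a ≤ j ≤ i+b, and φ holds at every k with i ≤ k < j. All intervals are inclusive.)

False

Need some j in [0,1] with x, and (x ∧ z) at every k in [0,j-1].
  j=0: x false.
  j=1: x false.
No j in the window works → until fails.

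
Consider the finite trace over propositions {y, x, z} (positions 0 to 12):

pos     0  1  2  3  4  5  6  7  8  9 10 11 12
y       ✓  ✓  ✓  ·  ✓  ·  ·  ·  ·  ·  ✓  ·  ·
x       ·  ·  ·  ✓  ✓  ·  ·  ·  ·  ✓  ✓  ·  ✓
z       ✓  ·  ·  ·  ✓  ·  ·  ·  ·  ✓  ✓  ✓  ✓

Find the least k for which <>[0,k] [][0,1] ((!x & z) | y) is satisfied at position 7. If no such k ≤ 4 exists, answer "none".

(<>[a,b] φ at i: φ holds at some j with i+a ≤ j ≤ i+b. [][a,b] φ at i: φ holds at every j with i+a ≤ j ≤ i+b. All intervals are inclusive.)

3

Scan j = 7,8,… for [][0,1] ((!x & z) | y):
  j=7: fails
  j=8: fails
  j=9: fails
  j=10: holds
First hit at j=10, so smallest k = 10-7 = 3.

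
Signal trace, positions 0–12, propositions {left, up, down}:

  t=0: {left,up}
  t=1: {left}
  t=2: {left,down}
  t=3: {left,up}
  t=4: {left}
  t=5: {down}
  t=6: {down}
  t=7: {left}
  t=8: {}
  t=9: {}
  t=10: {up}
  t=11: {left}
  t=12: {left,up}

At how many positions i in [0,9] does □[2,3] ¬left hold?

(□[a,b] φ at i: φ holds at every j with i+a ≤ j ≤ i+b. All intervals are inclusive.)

3

Evaluate at each i in [0,9]:
  i=0: ✗ (fails at j=2)
  i=1: ✗ (fails at j=3)
  i=2: ✗ (fails at j=4)
  i=3: ✓ (all of [5,6])
  i=4: ✗ (fails at j=7)
  i=5: ✗ (fails at j=7)
  i=6: ✓ (all of [8,9])
  i=7: ✓ (all of [9,10])
  i=8: ✗ (fails at j=11)
  i=9: ✗ (fails at j=11)
Positions where it holds: {3, 6, 7} → 3.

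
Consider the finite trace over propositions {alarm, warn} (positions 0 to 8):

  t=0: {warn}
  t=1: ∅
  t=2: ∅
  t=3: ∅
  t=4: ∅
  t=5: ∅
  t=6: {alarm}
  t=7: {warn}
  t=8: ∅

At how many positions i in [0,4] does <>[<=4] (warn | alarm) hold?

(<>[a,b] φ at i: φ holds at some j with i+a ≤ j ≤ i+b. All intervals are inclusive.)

Evaluate at each i in [0,4]:
  i=0: ✓ (witness j=0)
  i=1: ✗ (none in [1,5])
  i=2: ✓ (witness j=6)
  i=3: ✓ (witness j=6)
  i=4: ✓ (witness j=6)
Positions where it holds: {0, 2, 3, 4} → 4.

4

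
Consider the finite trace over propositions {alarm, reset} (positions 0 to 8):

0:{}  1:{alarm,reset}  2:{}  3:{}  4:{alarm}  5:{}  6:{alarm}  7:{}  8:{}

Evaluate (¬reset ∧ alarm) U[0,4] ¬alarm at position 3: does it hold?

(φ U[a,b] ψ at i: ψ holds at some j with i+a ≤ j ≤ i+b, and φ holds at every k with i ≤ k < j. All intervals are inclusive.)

Need some j in [3,7] with ¬alarm, and (¬reset ∧ alarm) at every k in [3,j-1].
  j=3: ¬alarm holds; no prefix to check → satisfied.

Yes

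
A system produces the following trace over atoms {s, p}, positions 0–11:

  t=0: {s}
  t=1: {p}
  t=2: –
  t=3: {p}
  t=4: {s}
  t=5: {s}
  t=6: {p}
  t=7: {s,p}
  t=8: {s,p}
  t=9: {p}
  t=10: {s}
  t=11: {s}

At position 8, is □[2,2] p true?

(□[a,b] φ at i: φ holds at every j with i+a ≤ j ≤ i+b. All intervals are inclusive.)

False

Check p at every j in [10,10]:
  j=10: false
Fails at j=10 → formula fails.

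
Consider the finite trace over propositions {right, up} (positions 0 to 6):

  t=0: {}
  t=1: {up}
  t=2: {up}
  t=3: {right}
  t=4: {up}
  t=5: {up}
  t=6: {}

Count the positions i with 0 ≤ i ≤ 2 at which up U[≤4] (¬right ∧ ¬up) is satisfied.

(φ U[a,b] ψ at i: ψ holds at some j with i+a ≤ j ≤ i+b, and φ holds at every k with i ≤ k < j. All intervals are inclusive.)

Evaluate at each i in [0,2]:
  i=0: ✓ (rhs at j=0)
  i=1: ✗ (no rhs in [1,5])
  i=2: ✗ (lhs fails at k=3 before rhs at j=6)
Positions where it holds: {0} → 1.

1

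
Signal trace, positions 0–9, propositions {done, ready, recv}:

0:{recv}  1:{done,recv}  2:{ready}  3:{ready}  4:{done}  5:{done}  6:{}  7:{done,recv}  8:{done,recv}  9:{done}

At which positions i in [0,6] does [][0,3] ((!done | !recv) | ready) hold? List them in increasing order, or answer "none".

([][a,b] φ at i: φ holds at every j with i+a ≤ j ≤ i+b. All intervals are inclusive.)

2, 3

Evaluate at each i in [0,6]:
  i=0: ✗ (fails at j=1)
  i=1: ✗ (fails at j=1)
  i=2: ✓ (all of [2,5])
  i=3: ✓ (all of [3,6])
  i=4: ✗ (fails at j=7)
  i=5: ✗ (fails at j=7)
  i=6: ✗ (fails at j=7)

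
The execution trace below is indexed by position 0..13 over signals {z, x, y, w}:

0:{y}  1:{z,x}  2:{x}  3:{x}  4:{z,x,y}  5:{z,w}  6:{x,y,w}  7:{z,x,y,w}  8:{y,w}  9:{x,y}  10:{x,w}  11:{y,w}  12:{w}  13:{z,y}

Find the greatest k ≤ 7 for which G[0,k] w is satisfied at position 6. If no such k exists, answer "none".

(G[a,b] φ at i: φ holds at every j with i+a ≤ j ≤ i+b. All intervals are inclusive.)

2

w must hold from j=6 onward; find where it first fails.
  j=6: holds
  j=7: holds
  j=8: holds
  j=9: fails
Holds on [6,8], so largest k = 2.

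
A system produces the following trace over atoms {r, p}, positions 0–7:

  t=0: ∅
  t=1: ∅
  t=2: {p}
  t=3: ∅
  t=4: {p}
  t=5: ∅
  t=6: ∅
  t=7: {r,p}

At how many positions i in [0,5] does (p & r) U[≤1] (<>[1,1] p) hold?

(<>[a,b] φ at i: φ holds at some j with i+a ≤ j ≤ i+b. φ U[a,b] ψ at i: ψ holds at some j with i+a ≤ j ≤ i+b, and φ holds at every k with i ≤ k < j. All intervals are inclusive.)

Evaluate at each i in [0,5]:
  i=0: ✗ (lhs fails at k=0 before rhs at j=1)
  i=1: ✓ (rhs at j=1)
  i=2: ✗ (lhs fails at k=2 before rhs at j=3)
  i=3: ✓ (rhs at j=3)
  i=4: ✗ (no rhs in [4,5])
  i=5: ✗ (lhs fails at k=5 before rhs at j=6)
Positions where it holds: {1, 3} → 2.

2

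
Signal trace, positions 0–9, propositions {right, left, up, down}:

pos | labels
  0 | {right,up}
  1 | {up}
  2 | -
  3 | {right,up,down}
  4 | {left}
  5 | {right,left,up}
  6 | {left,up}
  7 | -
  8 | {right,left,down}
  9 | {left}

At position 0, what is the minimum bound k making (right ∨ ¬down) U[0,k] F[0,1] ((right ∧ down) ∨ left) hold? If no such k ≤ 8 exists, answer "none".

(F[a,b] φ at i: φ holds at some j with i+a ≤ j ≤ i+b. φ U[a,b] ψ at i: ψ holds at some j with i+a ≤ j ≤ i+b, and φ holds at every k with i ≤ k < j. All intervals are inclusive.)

2

Need earliest j ≥ 0 with F[0,1] ((right ∧ down) ∨ left), and (right ∨ ¬down) at every k in [0,j-1].
  j=0: rhs fails.
  j=1: rhs fails.
  j=2: rhs holds; lhs holds on [0,1]. k = 2.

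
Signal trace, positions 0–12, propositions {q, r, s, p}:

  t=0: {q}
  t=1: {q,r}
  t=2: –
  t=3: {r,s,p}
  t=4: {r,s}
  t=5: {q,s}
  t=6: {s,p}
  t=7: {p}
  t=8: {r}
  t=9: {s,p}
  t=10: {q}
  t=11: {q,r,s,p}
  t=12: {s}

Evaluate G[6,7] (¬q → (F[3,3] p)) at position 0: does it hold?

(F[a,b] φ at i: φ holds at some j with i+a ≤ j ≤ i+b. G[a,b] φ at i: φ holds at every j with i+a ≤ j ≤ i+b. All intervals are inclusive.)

Check (¬q → (F[3,3] p)) at every j in [6,7]:
  j=6: antecedent true; consequent holds (witness at 9) → ✓
  j=7: antecedent true; consequent fails (none in [10,10]) → ✗
Fails at j=7 → formula fails.

Does not hold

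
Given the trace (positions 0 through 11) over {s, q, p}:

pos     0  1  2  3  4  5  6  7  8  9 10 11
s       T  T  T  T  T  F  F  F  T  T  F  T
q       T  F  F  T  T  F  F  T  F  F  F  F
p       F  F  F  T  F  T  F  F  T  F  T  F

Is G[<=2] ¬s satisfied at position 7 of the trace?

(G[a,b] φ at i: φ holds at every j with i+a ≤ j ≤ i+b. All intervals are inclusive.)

Check ¬s at every j in [7,9]:
  j=7: true
  j=8: false
  j=9: false
Fails at j=8 → formula fails.

Does not hold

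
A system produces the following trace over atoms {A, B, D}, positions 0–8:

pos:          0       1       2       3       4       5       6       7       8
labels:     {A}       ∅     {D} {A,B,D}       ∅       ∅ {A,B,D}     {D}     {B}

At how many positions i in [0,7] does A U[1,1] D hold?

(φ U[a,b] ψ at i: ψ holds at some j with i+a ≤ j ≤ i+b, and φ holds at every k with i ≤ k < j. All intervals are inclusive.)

Evaluate at each i in [0,7]:
  i=0: ✗ (no rhs in [1,1])
  i=1: ✗ (lhs fails at k=1 before rhs at j=2)
  i=2: ✗ (lhs fails at k=2 before rhs at j=3)
  i=3: ✗ (no rhs in [4,4])
  i=4: ✗ (no rhs in [5,5])
  i=5: ✗ (lhs fails at k=5 before rhs at j=6)
  i=6: ✓ (rhs at j=7; lhs holds on [6,6])
  i=7: ✗ (no rhs in [8,8])
Positions where it holds: {6} → 1.

1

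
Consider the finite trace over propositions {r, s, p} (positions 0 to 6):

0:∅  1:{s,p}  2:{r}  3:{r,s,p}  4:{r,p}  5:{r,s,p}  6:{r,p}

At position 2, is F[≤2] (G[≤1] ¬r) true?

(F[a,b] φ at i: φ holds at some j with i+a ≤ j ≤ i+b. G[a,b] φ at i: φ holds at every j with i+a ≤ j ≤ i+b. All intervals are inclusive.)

Check G[≤1] ¬r at each j in [2,4]:
  j=2: fails at 2
  j=3: fails at 3
  j=4: fails at 4
No position in the window satisfies it → formula fails.

Does not hold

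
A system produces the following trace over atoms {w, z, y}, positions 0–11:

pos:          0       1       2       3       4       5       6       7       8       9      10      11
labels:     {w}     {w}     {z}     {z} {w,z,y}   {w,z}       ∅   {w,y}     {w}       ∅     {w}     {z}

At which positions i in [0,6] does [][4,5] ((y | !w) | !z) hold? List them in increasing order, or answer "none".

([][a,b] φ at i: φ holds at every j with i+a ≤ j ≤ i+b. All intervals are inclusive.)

2, 3, 4, 5, 6

Evaluate at each i in [0,6]:
  i=0: ✗ (fails at j=5)
  i=1: ✗ (fails at j=5)
  i=2: ✓ (all of [6,7])
  i=3: ✓ (all of [7,8])
  i=4: ✓ (all of [8,9])
  i=5: ✓ (all of [9,10])
  i=6: ✓ (all of [10,11])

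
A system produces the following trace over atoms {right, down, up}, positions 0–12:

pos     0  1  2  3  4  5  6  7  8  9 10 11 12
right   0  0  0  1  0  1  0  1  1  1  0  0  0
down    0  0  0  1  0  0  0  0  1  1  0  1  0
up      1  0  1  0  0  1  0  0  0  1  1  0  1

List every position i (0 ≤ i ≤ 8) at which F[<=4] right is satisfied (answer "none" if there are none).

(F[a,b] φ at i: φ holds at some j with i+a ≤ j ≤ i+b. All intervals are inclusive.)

Evaluate at each i in [0,8]:
  i=0: ✓ (witness j=3)
  i=1: ✓ (witness j=3)
  i=2: ✓ (witness j=3)
  i=3: ✓ (witness j=3)
  i=4: ✓ (witness j=5)
  i=5: ✓ (witness j=5)
  i=6: ✓ (witness j=7)
  i=7: ✓ (witness j=7)
  i=8: ✓ (witness j=8)

0, 1, 2, 3, 4, 5, 6, 7, 8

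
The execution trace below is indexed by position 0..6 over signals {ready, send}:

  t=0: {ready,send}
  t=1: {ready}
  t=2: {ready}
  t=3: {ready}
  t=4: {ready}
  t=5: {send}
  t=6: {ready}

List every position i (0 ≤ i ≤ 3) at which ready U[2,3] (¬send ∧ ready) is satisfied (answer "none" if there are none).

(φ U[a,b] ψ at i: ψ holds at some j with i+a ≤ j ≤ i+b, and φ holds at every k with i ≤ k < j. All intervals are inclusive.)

0, 1, 2

Evaluate at each i in [0,3]:
  i=0: ✓ (rhs at j=2; lhs holds on [0,1])
  i=1: ✓ (rhs at j=3; lhs holds on [1,2])
  i=2: ✓ (rhs at j=4; lhs holds on [2,3])
  i=3: ✗ (lhs fails at k=5 before rhs at j=6)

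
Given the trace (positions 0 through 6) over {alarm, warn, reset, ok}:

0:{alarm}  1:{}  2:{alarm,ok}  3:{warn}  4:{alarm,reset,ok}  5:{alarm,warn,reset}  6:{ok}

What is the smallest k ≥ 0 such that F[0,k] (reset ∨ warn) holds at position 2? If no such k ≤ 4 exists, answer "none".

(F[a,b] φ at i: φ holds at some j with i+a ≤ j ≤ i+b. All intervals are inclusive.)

1

Scan j = 2,3,… for (reset ∨ warn):
  j=2: fails
  j=3: holds
First hit at j=3, so smallest k = 3-2 = 1.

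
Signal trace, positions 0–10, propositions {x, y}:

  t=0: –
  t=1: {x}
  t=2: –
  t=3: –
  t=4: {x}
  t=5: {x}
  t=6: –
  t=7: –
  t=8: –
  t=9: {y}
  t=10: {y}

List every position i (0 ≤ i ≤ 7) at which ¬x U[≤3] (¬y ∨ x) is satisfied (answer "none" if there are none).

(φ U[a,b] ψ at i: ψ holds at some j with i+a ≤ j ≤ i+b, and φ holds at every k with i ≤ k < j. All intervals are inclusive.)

0, 1, 2, 3, 4, 5, 6, 7

Evaluate at each i in [0,7]:
  i=0: ✓ (rhs at j=0)
  i=1: ✓ (rhs at j=1)
  i=2: ✓ (rhs at j=2)
  i=3: ✓ (rhs at j=3)
  i=4: ✓ (rhs at j=4)
  i=5: ✓ (rhs at j=5)
  i=6: ✓ (rhs at j=6)
  i=7: ✓ (rhs at j=7)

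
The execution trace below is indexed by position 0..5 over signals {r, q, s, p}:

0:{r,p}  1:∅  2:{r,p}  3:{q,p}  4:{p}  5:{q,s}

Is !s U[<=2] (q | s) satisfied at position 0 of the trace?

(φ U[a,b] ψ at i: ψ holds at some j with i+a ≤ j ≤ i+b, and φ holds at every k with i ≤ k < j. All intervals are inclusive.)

False

Need some j in [0,2] with (q | s), and !s at every k in [0,j-1].
  j=0: (q | s) false.
  j=1: (q | s) false.
  j=2: (q | s) false.
No j in the window works → until fails.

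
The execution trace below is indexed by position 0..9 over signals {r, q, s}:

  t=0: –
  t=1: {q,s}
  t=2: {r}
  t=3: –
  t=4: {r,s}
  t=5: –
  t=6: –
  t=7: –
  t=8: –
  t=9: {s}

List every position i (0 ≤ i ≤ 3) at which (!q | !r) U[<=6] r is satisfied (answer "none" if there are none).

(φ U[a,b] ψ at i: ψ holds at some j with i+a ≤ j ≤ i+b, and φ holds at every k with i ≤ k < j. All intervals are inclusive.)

Evaluate at each i in [0,3]:
  i=0: ✓ (rhs at j=2; lhs holds on [0,1])
  i=1: ✓ (rhs at j=2; lhs holds on [1,1])
  i=2: ✓ (rhs at j=2)
  i=3: ✓ (rhs at j=4; lhs holds on [3,3])

0, 1, 2, 3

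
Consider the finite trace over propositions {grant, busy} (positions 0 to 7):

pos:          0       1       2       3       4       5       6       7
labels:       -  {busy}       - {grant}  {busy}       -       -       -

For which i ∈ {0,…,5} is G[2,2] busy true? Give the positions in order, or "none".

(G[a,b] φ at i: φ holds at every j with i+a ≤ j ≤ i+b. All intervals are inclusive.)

2

Evaluate at each i in [0,5]:
  i=0: ✗ (fails at j=2)
  i=1: ✗ (fails at j=3)
  i=2: ✓ (all of [4,4])
  i=3: ✗ (fails at j=5)
  i=4: ✗ (fails at j=6)
  i=5: ✗ (fails at j=7)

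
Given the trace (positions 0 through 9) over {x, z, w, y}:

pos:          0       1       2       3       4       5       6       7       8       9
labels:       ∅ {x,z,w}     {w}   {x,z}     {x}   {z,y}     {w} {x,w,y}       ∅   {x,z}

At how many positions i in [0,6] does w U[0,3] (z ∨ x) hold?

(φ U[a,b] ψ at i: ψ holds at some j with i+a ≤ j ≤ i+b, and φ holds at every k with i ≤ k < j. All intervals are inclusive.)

Evaluate at each i in [0,6]:
  i=0: ✗ (lhs fails at k=0 before rhs at j=1)
  i=1: ✓ (rhs at j=1)
  i=2: ✓ (rhs at j=3; lhs holds on [2,2])
  i=3: ✓ (rhs at j=3)
  i=4: ✓ (rhs at j=4)
  i=5: ✓ (rhs at j=5)
  i=6: ✓ (rhs at j=7; lhs holds on [6,6])
Positions where it holds: {1, 2, 3, 4, 5, 6} → 6.

6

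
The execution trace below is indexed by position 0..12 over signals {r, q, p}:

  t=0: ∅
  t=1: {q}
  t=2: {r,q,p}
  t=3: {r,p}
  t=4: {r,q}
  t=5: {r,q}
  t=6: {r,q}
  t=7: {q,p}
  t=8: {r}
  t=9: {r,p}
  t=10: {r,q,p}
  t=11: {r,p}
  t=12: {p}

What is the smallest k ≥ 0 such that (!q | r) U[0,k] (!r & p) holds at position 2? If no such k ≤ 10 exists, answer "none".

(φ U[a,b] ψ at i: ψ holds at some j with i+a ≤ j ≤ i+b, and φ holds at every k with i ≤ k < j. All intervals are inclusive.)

5

Need earliest j ≥ 2 with (!r & p), and (!q | r) at every k in [2,j-1].
  j=2: rhs fails.
  j=3: rhs fails.
  j=4: rhs fails.
  j=5: rhs fails.
  j=6: rhs fails.
  j=7: rhs holds; lhs holds on [2,6]. k = 5.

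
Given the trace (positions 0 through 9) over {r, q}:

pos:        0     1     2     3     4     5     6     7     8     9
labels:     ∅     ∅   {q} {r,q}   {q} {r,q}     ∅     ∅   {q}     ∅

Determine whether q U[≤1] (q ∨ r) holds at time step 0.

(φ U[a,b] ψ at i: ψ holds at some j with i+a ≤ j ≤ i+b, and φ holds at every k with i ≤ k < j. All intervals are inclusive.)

Need some j in [0,1] with (q ∨ r), and q at every k in [0,j-1].
  j=0: (q ∨ r) false.
  j=1: (q ∨ r) false.
No j in the window works → until fails.

No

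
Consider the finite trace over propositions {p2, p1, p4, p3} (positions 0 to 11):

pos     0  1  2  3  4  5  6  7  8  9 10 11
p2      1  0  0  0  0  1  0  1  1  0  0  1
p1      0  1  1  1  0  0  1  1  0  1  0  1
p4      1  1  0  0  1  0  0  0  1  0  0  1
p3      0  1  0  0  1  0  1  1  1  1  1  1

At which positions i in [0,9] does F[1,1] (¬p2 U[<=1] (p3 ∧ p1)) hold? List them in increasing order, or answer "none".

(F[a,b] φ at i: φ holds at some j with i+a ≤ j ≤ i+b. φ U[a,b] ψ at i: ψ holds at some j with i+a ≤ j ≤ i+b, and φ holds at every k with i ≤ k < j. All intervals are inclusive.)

Evaluate at each i in [0,9]:
  i=0: ✓ (witness j=1)
  i=1: ✗ (none in [2,2])
  i=2: ✗ (none in [3,3])
  i=3: ✗ (none in [4,4])
  i=4: ✗ (none in [5,5])
  i=5: ✓ (witness j=6)
  i=6: ✓ (witness j=7)
  i=7: ✗ (none in [8,8])
  i=8: ✓ (witness j=9)
  i=9: ✓ (witness j=10)

0, 5, 6, 8, 9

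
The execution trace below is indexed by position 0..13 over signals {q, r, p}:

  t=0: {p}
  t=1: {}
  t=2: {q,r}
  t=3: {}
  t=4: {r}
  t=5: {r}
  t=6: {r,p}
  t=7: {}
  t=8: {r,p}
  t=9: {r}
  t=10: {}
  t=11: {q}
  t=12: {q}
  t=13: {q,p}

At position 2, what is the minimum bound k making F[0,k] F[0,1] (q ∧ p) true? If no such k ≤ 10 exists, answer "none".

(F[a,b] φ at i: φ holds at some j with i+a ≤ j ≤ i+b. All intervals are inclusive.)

10

Scan j = 2,3,… for F[0,1] (q ∧ p):
  j=2: fails
  j=3: fails
  j=4: fails
  j=5: fails
  j=6: fails
  j=7: fails
  j=8: fails
  j=9: fails
  j=10: fails
  j=11: fails
  j=12: holds
First hit at j=12, so smallest k = 12-2 = 10.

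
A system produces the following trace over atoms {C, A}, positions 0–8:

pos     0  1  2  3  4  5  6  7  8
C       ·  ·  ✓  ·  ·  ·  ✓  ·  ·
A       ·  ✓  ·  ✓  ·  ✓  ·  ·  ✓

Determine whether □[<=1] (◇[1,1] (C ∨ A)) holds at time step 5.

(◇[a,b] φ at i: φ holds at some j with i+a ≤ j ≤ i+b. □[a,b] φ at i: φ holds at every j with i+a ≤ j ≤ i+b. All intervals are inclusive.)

Does not hold

Check ◇[1,1] (C ∨ A) at every j in [5,6]:
  j=5: holds (witness at 6)
  j=6: fails (none in [7,7])
Fails at j=6 → formula fails.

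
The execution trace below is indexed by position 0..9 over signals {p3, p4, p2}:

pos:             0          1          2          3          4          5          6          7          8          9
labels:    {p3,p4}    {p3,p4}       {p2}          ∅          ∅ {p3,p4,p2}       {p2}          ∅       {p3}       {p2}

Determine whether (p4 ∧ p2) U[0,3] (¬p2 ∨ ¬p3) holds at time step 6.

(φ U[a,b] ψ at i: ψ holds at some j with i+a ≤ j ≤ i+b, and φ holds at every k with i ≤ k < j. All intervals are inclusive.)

True

Need some j in [6,9] with (¬p2 ∨ ¬p3), and (p4 ∧ p2) at every k in [6,j-1].
  j=6: (¬p2 ∨ ¬p3) holds; no prefix to check → satisfied.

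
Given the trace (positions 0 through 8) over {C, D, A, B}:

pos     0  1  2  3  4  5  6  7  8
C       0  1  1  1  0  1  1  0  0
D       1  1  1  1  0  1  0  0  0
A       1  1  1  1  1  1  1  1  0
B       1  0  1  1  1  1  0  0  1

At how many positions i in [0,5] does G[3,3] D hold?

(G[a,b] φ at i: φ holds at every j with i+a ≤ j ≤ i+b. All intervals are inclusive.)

2

Evaluate at each i in [0,5]:
  i=0: ✓ (all of [3,3])
  i=1: ✗ (fails at j=4)
  i=2: ✓ (all of [5,5])
  i=3: ✗ (fails at j=6)
  i=4: ✗ (fails at j=7)
  i=5: ✗ (fails at j=8)
Positions where it holds: {0, 2} → 2.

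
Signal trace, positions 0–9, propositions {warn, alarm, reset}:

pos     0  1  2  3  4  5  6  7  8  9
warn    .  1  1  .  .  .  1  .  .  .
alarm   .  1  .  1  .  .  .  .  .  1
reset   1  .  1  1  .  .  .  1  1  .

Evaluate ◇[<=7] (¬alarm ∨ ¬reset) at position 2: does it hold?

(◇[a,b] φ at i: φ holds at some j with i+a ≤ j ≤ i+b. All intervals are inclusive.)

True

Check (¬alarm ∨ ¬reset) at each j in [2,9]:
  j=2: true
  j=3: false
  j=4: true
  j=5: true
  j=6: true
  j=7: true
  j=8: true
  j=9: true
Found at j=2 → formula holds.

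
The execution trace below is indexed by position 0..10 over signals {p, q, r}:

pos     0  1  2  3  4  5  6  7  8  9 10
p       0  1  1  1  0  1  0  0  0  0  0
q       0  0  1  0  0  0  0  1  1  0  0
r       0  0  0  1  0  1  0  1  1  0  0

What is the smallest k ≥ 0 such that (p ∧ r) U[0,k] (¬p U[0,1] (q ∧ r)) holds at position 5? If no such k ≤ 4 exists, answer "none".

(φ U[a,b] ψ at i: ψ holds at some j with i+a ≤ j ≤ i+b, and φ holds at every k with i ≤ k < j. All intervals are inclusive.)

1

Need earliest j ≥ 5 with (¬p U[0,1] (q ∧ r)), and (p ∧ r) at every k in [5,j-1].
  j=5: rhs fails.
  j=6: rhs holds; lhs holds on [5,5]. k = 1.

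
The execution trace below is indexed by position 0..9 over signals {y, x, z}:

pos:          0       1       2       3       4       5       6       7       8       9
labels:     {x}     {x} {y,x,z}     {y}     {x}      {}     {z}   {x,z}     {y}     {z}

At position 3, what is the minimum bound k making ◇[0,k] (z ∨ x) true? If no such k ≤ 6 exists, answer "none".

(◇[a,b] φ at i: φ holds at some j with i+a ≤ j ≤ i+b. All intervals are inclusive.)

1

Scan j = 3,4,… for (z ∨ x):
  j=3: fails
  j=4: holds
First hit at j=4, so smallest k = 4-3 = 1.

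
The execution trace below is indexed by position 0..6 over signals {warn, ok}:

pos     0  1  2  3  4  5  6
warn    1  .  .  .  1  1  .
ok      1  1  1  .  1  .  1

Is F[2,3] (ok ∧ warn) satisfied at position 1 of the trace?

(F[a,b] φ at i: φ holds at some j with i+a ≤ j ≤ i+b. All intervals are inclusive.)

Yes

Check (ok ∧ warn) at each j in [3,4]:
  j=3: false
  j=4: true
Found at j=4 → formula holds.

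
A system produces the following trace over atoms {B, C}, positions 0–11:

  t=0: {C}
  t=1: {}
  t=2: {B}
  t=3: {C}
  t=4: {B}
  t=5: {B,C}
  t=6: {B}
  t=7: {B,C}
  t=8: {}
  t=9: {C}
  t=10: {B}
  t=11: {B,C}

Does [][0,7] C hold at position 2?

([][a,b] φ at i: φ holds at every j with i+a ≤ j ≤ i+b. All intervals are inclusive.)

False

Check C at every j in [2,9]:
  j=2: false
  j=3: true
  j=4: false
  j=5: true
  j=6: false
  j=7: true
  j=8: false
  j=9: true
Fails at j=2 → formula fails.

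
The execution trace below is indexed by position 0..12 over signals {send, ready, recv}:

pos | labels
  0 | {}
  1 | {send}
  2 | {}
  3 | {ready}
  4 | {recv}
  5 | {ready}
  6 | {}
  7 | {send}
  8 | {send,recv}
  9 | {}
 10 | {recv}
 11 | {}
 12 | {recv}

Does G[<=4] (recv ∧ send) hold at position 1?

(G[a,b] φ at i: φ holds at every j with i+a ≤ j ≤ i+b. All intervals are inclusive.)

Check (recv ∧ send) at every j in [1,5]:
  j=1: false
  j=2: false
  j=3: false
  j=4: false
  j=5: false
Fails at j=1 → formula fails.

Does not hold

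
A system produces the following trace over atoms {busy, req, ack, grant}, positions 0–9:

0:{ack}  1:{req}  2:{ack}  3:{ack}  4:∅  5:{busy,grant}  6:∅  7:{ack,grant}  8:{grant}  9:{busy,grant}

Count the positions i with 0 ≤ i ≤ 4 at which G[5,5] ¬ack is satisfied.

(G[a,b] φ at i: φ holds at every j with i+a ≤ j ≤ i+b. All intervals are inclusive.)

Evaluate at each i in [0,4]:
  i=0: ✓ (all of [5,5])
  i=1: ✓ (all of [6,6])
  i=2: ✗ (fails at j=7)
  i=3: ✓ (all of [8,8])
  i=4: ✓ (all of [9,9])
Positions where it holds: {0, 1, 3, 4} → 4.

4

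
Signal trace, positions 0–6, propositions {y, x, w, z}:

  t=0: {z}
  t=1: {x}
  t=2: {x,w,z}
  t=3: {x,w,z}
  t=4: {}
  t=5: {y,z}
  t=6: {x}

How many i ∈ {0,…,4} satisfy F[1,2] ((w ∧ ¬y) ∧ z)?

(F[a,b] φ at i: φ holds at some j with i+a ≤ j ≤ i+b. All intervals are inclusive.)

Evaluate at each i in [0,4]:
  i=0: ✓ (witness j=2)
  i=1: ✓ (witness j=2)
  i=2: ✓ (witness j=3)
  i=3: ✗ (none in [4,5])
  i=4: ✗ (none in [5,6])
Positions where it holds: {0, 1, 2} → 3.

3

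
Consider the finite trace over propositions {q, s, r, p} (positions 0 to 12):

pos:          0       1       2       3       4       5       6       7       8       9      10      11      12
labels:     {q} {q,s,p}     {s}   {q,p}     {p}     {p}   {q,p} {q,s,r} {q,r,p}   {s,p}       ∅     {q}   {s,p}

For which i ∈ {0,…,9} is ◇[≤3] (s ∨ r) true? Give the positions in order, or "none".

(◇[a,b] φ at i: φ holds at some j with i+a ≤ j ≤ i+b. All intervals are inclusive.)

Evaluate at each i in [0,9]:
  i=0: ✓ (witness j=1)
  i=1: ✓ (witness j=1)
  i=2: ✓ (witness j=2)
  i=3: ✗ (none in [3,6])
  i=4: ✓ (witness j=7)
  i=5: ✓ (witness j=7)
  i=6: ✓ (witness j=7)
  i=7: ✓ (witness j=7)
  i=8: ✓ (witness j=8)
  i=9: ✓ (witness j=9)

0, 1, 2, 4, 5, 6, 7, 8, 9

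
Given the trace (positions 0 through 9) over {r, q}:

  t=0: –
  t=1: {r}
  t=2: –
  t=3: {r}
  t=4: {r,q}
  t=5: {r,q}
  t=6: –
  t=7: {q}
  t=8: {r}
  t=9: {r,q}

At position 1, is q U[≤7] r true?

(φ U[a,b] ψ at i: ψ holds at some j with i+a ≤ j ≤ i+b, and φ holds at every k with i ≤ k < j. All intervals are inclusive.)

Yes

Need some j in [1,8] with r, and q at every k in [1,j-1].
  j=1: r holds; no prefix to check → satisfied.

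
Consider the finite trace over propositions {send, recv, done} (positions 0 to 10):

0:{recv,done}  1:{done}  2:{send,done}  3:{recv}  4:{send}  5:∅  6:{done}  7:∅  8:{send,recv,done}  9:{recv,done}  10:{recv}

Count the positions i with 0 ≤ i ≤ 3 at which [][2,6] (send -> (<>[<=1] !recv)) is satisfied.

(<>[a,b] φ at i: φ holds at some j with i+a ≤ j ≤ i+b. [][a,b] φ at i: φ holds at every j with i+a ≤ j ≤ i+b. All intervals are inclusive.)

Evaluate at each i in [0,3]:
  i=0: ✓ (all of [2,6])
  i=1: ✓ (all of [3,7])
  i=2: ✗ (fails at j=8)
  i=3: ✗ (fails at j=8)
Positions where it holds: {0, 1} → 2.

2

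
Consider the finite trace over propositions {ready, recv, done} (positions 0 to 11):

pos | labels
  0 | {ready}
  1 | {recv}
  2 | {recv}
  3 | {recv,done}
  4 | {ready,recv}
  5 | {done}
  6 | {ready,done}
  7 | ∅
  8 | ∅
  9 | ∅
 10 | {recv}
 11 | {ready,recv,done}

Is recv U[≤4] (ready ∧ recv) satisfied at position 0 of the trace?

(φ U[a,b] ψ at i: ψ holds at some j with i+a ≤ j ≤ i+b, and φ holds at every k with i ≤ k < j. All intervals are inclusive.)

False

Need some j in [0,4] with (ready ∧ recv), and recv at every k in [0,j-1].
  j=0: (ready ∧ recv) false.
  j=1: (ready ∧ recv) false.
  j=2: (ready ∧ recv) false.
  j=3: (ready ∧ recv) false.
  j=4: (ready ∧ recv) holds, but recv fails at k=0 → not this j.
No j in the window works → until fails.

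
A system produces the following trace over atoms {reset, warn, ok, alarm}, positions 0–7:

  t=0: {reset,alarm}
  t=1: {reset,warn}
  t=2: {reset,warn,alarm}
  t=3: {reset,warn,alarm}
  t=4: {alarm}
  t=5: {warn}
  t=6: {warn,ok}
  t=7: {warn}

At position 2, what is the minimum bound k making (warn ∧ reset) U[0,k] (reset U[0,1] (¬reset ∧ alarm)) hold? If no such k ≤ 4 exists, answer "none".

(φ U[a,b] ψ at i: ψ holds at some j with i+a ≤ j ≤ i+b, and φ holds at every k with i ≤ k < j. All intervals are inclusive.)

Need earliest j ≥ 2 with (reset U[0,1] (¬reset ∧ alarm)), and (warn ∧ reset) at every k in [2,j-1].
  j=2: rhs fails.
  j=3: rhs holds; lhs holds on [2,2]. k = 1.

1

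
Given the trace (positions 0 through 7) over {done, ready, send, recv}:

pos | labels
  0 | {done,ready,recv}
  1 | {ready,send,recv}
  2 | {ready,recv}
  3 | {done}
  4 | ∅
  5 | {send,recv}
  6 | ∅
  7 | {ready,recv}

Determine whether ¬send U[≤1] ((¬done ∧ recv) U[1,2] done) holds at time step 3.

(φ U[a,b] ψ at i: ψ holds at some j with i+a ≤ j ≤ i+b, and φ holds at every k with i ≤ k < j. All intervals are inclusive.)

Need some j in [3,4] with ((¬done ∧ recv) U[1,2] done), and ¬send at every k in [3,j-1].
  j=3: ((¬done ∧ recv) U[1,2] done) — fails.
  j=4: ((¬done ∧ recv) U[1,2] done) — fails.
No j in the window works → until fails.

False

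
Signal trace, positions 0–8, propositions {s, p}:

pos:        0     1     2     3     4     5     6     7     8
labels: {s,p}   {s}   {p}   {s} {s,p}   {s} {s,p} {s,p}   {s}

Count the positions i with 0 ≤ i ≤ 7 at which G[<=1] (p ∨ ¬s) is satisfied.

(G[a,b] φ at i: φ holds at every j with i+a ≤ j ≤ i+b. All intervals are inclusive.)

Evaluate at each i in [0,7]:
  i=0: ✗ (fails at j=1)
  i=1: ✗ (fails at j=1)
  i=2: ✗ (fails at j=3)
  i=3: ✗ (fails at j=3)
  i=4: ✗ (fails at j=5)
  i=5: ✗ (fails at j=5)
  i=6: ✓ (all of [6,7])
  i=7: ✗ (fails at j=8)
Positions where it holds: {6} → 1.

1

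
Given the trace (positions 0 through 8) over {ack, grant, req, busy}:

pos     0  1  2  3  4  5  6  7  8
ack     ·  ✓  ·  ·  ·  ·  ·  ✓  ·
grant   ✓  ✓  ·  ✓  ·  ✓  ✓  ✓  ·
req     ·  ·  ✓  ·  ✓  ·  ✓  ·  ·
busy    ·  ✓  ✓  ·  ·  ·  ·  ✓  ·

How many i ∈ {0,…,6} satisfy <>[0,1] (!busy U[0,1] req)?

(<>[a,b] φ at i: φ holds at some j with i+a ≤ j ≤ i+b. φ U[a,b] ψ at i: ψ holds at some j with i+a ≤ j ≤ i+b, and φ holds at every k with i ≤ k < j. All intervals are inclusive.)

6

Evaluate at each i in [0,6]:
  i=0: ✗ (none in [0,1])
  i=1: ✓ (witness j=2)
  i=2: ✓ (witness j=2)
  i=3: ✓ (witness j=3)
  i=4: ✓ (witness j=4)
  i=5: ✓ (witness j=5)
  i=6: ✓ (witness j=6)
Positions where it holds: {1, 2, 3, 4, 5, 6} → 6.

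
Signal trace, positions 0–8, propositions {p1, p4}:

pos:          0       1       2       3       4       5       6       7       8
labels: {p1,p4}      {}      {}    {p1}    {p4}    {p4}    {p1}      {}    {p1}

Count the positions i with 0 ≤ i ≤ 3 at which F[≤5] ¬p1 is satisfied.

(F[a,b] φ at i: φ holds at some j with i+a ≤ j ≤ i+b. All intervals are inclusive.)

Evaluate at each i in [0,3]:
  i=0: ✓ (witness j=1)
  i=1: ✓ (witness j=1)
  i=2: ✓ (witness j=2)
  i=3: ✓ (witness j=4)
Positions where it holds: {0, 1, 2, 3} → 4.

4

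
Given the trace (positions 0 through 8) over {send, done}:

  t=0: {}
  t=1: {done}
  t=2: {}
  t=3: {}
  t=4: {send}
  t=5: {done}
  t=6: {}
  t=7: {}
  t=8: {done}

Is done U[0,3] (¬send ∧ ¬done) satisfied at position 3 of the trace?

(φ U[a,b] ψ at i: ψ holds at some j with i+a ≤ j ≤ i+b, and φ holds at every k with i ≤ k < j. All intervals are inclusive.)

Need some j in [3,6] with (¬send ∧ ¬done), and done at every k in [3,j-1].
  j=3: (¬send ∧ ¬done) holds; no prefix to check → satisfied.

True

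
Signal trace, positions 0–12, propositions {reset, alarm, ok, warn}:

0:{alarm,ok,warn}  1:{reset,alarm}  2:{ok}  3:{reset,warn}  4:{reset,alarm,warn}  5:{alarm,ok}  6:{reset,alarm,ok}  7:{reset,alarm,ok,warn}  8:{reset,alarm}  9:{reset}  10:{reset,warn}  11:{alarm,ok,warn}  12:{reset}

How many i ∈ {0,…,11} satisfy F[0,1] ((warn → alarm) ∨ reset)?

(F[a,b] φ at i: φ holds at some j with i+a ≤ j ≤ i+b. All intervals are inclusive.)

Evaluate at each i in [0,11]:
  i=0: ✓ (witness j=0)
  i=1: ✓ (witness j=1)
  i=2: ✓ (witness j=2)
  i=3: ✓ (witness j=3)
  i=4: ✓ (witness j=4)
  i=5: ✓ (witness j=5)
  i=6: ✓ (witness j=6)
  i=7: ✓ (witness j=7)
  i=8: ✓ (witness j=8)
  i=9: ✓ (witness j=9)
  i=10: ✓ (witness j=10)
  i=11: ✓ (witness j=11)
Positions where it holds: {0, 1, 2, 3, 4, 5, 6, 7, 8, 9, 10, 11} → 12.

12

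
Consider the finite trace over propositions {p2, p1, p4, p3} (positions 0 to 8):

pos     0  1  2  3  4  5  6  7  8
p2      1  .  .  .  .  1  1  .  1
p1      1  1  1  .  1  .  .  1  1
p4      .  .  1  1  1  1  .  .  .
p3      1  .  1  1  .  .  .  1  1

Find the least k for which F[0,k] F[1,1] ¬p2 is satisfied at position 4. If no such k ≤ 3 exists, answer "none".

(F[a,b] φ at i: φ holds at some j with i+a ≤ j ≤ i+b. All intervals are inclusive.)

Scan j = 4,5,… for F[1,1] ¬p2:
  j=4: fails
  j=5: fails
  j=6: holds
First hit at j=6, so smallest k = 6-4 = 2.

2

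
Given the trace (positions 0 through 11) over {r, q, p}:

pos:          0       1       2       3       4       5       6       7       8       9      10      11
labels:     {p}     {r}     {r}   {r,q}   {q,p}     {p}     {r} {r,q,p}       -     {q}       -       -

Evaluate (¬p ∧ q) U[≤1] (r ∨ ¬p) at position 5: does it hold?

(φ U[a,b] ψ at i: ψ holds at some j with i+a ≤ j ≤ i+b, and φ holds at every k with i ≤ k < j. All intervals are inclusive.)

Need some j in [5,6] with (r ∨ ¬p), and (¬p ∧ q) at every k in [5,j-1].
  j=5: (r ∨ ¬p) false.
  j=6: (r ∨ ¬p) holds, but (¬p ∧ q) fails at k=5 → not this j.
No j in the window works → until fails.

Does not hold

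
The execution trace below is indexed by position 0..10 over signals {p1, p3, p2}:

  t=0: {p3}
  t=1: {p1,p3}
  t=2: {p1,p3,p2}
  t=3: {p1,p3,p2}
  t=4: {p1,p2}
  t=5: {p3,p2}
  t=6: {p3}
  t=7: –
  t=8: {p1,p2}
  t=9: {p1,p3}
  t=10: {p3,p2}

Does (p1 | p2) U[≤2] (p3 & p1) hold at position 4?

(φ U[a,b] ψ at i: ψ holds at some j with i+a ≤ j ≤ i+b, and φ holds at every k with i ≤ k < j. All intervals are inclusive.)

Need some j in [4,6] with (p3 & p1), and (p1 | p2) at every k in [4,j-1].
  j=4: (p3 & p1) false.
  j=5: (p3 & p1) false.
  j=6: (p3 & p1) false.
No j in the window works → until fails.

False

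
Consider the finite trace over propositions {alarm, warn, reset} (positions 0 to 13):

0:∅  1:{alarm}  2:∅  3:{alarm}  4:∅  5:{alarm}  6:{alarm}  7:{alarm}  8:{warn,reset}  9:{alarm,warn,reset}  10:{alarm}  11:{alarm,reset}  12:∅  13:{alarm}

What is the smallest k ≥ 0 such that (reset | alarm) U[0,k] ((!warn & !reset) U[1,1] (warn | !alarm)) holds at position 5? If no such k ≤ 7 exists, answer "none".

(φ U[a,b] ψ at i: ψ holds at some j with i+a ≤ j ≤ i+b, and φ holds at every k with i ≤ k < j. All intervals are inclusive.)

Need earliest j ≥ 5 with ((!warn & !reset) U[1,1] (warn | !alarm)), and (reset | alarm) at every k in [5,j-1].
  j=5: rhs fails.
  j=6: rhs fails.
  j=7: rhs holds; lhs holds on [5,6]. k = 2.

2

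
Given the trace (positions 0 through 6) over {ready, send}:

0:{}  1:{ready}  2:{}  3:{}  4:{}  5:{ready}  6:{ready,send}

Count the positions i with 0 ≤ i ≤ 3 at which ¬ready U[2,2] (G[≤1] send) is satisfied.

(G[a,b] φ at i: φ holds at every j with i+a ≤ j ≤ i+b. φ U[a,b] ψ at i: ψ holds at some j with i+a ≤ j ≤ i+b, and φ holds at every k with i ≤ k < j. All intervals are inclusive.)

0

Evaluate at each i in [0,3]:
  i=0: ✗ (no rhs in [2,2])
  i=1: ✗ (no rhs in [3,3])
  i=2: ✗ (no rhs in [4,4])
  i=3: ✗ (no rhs in [5,5])
Positions where it holds: {} → 0.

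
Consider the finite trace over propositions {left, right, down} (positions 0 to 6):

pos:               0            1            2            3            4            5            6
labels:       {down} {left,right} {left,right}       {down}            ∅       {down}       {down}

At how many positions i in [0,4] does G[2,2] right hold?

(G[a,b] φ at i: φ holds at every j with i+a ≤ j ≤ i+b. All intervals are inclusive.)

Evaluate at each i in [0,4]:
  i=0: ✓ (all of [2,2])
  i=1: ✗ (fails at j=3)
  i=2: ✗ (fails at j=4)
  i=3: ✗ (fails at j=5)
  i=4: ✗ (fails at j=6)
Positions where it holds: {0} → 1.

1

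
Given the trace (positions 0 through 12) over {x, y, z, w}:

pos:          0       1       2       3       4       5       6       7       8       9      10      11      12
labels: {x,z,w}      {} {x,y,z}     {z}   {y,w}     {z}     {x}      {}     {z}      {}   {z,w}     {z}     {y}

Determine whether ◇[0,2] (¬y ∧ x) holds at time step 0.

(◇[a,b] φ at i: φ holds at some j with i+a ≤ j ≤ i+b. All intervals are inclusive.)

Check (¬y ∧ x) at each j in [0,2]:
  j=0: true
  j=1: false
  j=2: false
Found at j=0 → formula holds.

Holds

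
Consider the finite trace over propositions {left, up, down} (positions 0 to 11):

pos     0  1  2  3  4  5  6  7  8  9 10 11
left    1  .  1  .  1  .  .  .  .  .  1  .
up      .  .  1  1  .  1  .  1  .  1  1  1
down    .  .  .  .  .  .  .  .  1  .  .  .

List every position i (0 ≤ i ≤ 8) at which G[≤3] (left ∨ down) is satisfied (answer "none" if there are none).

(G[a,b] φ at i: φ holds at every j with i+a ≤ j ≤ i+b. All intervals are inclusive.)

Evaluate at each i in [0,8]:
  i=0: ✗ (fails at j=1)
  i=1: ✗ (fails at j=1)
  i=2: ✗ (fails at j=3)
  i=3: ✗ (fails at j=3)
  i=4: ✗ (fails at j=5)
  i=5: ✗ (fails at j=5)
  i=6: ✗ (fails at j=6)
  i=7: ✗ (fails at j=7)
  i=8: ✗ (fails at j=9)

none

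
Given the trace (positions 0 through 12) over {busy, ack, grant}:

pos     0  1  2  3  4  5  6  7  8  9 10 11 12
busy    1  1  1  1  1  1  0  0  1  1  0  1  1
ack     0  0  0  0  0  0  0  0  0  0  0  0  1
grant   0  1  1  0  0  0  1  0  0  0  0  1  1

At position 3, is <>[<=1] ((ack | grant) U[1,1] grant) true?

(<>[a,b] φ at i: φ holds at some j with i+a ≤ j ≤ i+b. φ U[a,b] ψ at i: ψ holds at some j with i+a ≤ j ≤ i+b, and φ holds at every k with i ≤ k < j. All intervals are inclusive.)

Check ((ack | grant) U[1,1] grant) at each j in [3,4]:
  j=3: fails
  j=4: fails
No position in the window satisfies it → formula fails.

False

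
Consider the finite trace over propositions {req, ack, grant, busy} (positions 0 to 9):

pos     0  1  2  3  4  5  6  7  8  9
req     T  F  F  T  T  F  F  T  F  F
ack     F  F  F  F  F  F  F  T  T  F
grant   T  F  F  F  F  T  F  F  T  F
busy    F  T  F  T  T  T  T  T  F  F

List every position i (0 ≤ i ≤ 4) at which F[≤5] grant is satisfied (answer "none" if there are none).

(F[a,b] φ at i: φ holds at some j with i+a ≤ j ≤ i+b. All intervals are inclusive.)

0, 1, 2, 3, 4

Evaluate at each i in [0,4]:
  i=0: ✓ (witness j=0)
  i=1: ✓ (witness j=5)
  i=2: ✓ (witness j=5)
  i=3: ✓ (witness j=5)
  i=4: ✓ (witness j=5)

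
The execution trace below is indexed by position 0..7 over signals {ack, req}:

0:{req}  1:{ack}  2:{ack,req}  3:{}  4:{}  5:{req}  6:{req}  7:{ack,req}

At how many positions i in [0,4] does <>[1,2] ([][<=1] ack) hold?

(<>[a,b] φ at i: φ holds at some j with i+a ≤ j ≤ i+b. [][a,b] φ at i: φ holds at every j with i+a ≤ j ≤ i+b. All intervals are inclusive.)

1

Evaluate at each i in [0,4]:
  i=0: ✓ (witness j=1)
  i=1: ✗ (none in [2,3])
  i=2: ✗ (none in [3,4])
  i=3: ✗ (none in [4,5])
  i=4: ✗ (none in [5,6])
Positions where it holds: {0} → 1.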